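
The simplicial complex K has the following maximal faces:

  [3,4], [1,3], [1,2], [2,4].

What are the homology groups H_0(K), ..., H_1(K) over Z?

H_0 = Z,  H_1 = Z.

Fix the vertex order 1 < 2 < 3 < 4 and write every simplex with vertices in increasing order. Then dim K = 1 and the simplices of K are:

  0-simplices (4): [1], [2], [3], [4]
  1-simplices (4): [1,2], [1,3], [2,4], [3,4]

giving chain groups C_0 ≅ Z^4, C_1 ≅ Z^4.

Boundary ∂_1: C_1 → C_0 is given by ∂[p,q] = [q] − [p]. For instance
  ∂[1,3] = [3] − [1].
The 4×4 boundary matrix has rank 3 and Smith normal form diag(1,1,1).

Reading off H_k = ker ∂_k / im ∂_{k+1}:

  H_0: rank C_0 − rank ∂_1 = 4 − 3 = 1, and the invariant factors of ∂_1 are all 1, so H_0 = Z.
  H_1: rank ker ∂_1 − rank ∂_2 = (4 − 3) − 0 = 1, and there is no ∂_2, so H_1 = Z.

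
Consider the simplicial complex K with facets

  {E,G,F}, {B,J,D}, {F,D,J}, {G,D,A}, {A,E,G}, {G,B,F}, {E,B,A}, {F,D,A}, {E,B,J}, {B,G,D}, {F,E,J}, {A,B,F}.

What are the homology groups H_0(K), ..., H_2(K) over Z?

H_0 ≅ Z,  H_1 ≅ Z_2,  H_2 = 0.

Take the total order A < B < D < E < F < G < J on the vertex set. Then K (dimension 2) consists of the simplices:

  0-simplices (7): A, B, D, E, F, G, J
  1-simplices (18): AB, AD, AE, AF, AG, BD, BE, BF, BG, BJ, DF, DG, DJ, EF, EG, EJ, FG, FJ
  2-simplices (12): ABE, ABF, ADF, ADG, AEG, BDG, BDJ, BEJ, BFG, DFJ, EFG, EFJ

so the chain groups are C_0 ≅ Z^7, C_1 ≅ Z^18, C_2 ≅ Z^12.

∂_1: C_1 → C_0 is given by ∂[p,q] = [q] − [p].
As a 7×18 matrix over Z this has rank 6, with invariant factors (1,1,1,1,1,1).

∂_2: C_2 → C_1 acts by ∂[p,q,r] = [q,r] − [p,r] + [p,q]. For instance
  ∂EFG = FG − EG + EF,
  ∂BDG = DG − BG + BD.
As a 18×12 matrix over Z this has rank 12, with invariant factors (1,1,1,1,1,1,1,1,1,1,1,2).

Computing H_k = (kernel of ∂_k) / (image of ∂_{k+1}):

  H_0: rank C_0 − rank ∂_1 = 7 − 6 = 1, and the invariant factors of ∂_1 are all 1, so H_0 = Z.
  H_1: rank ker ∂_1 − rank ∂_2 = (18 − 6) − 12 = 0, and ∂_2 has invariant factor 2 > 1, so H_1 = Z_2.
  H_2: rank ker ∂_2 − rank ∂_3 = (12 − 12) − 0 = 0, and there is no ∂_3, so H_2 = 0.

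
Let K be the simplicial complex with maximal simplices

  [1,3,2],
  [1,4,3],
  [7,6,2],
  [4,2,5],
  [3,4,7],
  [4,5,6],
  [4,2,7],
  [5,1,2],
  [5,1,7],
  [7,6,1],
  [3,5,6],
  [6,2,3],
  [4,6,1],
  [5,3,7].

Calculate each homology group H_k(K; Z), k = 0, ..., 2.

H_0 = Z,  H_1 = Z^2,  H_2 = Z.

We work with the vertex ordering 1 < 2 < 3 < 4 < 5 < 6 < 7. The simplices of K, each written with vertices in increasing order, are:

  0-simplices (7): [1], [2], [3], [4], [5], [6], [7]
  1-simplices (21): [1,2], [1,3], [1,4], [1,5], [1,6], [1,7], [2,3], [2,4], [2,5], [2,6], [2,7], [3,4], [3,5], [3,6], [3,7], [4,5], [4,6], [4,7], [5,6], [5,7], [6,7]
  2-simplices (14): [1,2,3], [1,2,5], [1,3,4], [1,4,6], [1,5,7], [1,6,7], [2,3,6], [2,4,5], [2,4,7], [2,6,7], [3,4,7], [3,5,6], [3,5,7], [4,5,6]

so the chain groups are C_0 ≅ Z^7, C_1 ≅ Z^21, C_2 ≅ Z^14.

∂_1: C_1 → C_0 maps an edge to its endpoints' difference, ∂[p,q] = q − p.
The resulting 7×21 matrix has rank 6, and its Smith normal form has invariant factors (1,1,1,1,1,1).

The boundary map ∂_2: C_2 → C_1 sends each 2-simplex [p,q,r] to [q,r] − [p,r] + [p,q]. For instance
  ∂[2,6,7] = [6,7] − [2,7] + [2,6],
  ∂[1,2,5] = [2,5] − [1,5] + [1,2].
As a 21×14 matrix over Z this has rank 13, with invariant factors (1,1,1,1,1,1,1,1,1,1,1,1,1).

Computing H_k = (kernel of ∂_k) / (image of ∂_{k+1}):

  H_0: rank C_0 − rank ∂_1 = 7 − 6 = 1, and the invariant factors of ∂_1 are all 1, so H_0 = Z.
  H_1: rank ker ∂_1 − rank ∂_2 = (21 − 6) − 13 = 2, and the invariant factors of ∂_2 are all 1, so H_1 = Z^2.
  H_2: rank ker ∂_2 − rank ∂_3 = (14 − 13) − 0 = 1, and there is no ∂_3, so H_2 = Z.

As a check, the Euler characteristic is 7 − 21 + 14 = 0, which agrees with 1 − 2 + 1 = 0.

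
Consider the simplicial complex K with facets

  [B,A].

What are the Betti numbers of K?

b_0 = 1, b_1 = 0.

K has 2 vertices, 1 edge.
rank ∂_0 = 0, rank ∂_1 = 1 ⇒ b_0 = 2 − 0 − 1 = 1; all invariant factors of ∂_1 are 1 so no torsion. So H_0 = Z.
rank ∂_1 = 1, rank ∂_2 = 0 ⇒ b_1 = 1 − 1 − 0 = 0. So H_1 = 0.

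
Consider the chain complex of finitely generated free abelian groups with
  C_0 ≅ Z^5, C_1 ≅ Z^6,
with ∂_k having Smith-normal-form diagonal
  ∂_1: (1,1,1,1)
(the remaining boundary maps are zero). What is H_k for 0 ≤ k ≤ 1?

H_0 ≅ Z,  H_1 ≅ Z^2.

H_0: b_0 = 5 − 0 − 4 = 1; torsion from ∂_1 factors > 1: none. So H_0 ≅ Z.
H_1: b_1 = 6 − 4 − 0 = 2; torsion from ∂_2 factors > 1: none. So H_1 ≅ Z^2.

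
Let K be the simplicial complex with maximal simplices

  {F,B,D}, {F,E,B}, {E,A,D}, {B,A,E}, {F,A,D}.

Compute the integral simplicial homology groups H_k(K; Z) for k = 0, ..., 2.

We work with the vertex ordering A < B < D < E < F. The simplices of K, each written with vertices in increasing order, are:

  0-simplices (5): A, B, D, E, F
  1-simplices (10): AB, AD, AE, AF, BD, BE, BF, DE, DF, EF
  2-simplices (5): ABE, ADE, ADF, BDF, BEF

so the chain groups are C_0 ≅ Z^5, C_1 ≅ Z^10, C_2 ≅ Z^5.

Boundary ∂_1: C_1 → C_0 maps an edge to its endpoints' difference, ∂[p,q] = q − p.
The resulting 5×10 matrix has rank 4, and its Smith normal form has invariant factors (1,1,1,1).

The boundary map ∂_2: C_2 → C_1 acts by ∂[p,q,r] = [q,r] − [p,r] + [p,q]. For instance
  ∂BEF = EF − BF + BE,
  ∂ABE = BE − AE + AB.
This gives a 10×5 integer matrix of rank 5; reducing to Smith normal form yields diagonal entries (1,1,1,1,1).

Now H_k = ker ∂_k / im ∂_{k+1}, so:

  H_0: rank C_0 − rank ∂_1 = 5 − 4 = 1, and the invariant factors of ∂_1 are all 1, so H_0 ≅ Z.
  H_1: rank ker ∂_1 − rank ∂_2 = (10 − 4) − 5 = 1, and the invariant factors of ∂_2 are all 1, so H_1 ≅ Z.
  H_2: rank ker ∂_2 − rank ∂_3 = (5 − 5) − 0 = 0, and there is no ∂_3, so H_2 ≅ 0.

As a check, the Euler characteristic is 5 − 10 + 5 = 0, which agrees with 1 − 1 + 0 = 0.
(K is a triangulation of the Möbius band.)

H_0 ≅ Z,  H_1 ≅ Z,  H_2 = 0.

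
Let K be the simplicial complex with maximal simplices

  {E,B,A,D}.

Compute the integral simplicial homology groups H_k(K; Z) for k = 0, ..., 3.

H_0 ≅ Z,  H_1 = 0,  H_2 = 0,  H_3 = 0.

We work with the vertex ordering A < B < D < E. The simplices of K, each written with vertices in increasing order, are:

  0-simplices (4): A, B, D, E
  1-simplices (6): AB, AD, AE, BD, BE, DE
  2-simplices (4): ABD, ABE, ADE, BDE
  3-simplices (1): ABDE

so the chain groups are C_0 ≅ Z^4, C_1 ≅ Z^6, C_2 ≅ Z^4, C_3 ≅ Z^1.

∂_1: C_1 → C_0 maps an edge to its endpoints' difference, ∂[p,q] = q − p. For instance
  ∂AB = B − A.
The resulting 4×6 matrix has rank 3, and its Smith normal form has invariant factors (1,1,1).

∂_2: C_2 → C_1 maps a triangle to the signed sum of its edges. For instance
  ∂ADE = DE − AE + AD,
  ∂ABD = BD − AD + AB.
The 6×4 boundary matrix has rank 3 and Smith normal form diag(1,1,1).

The boundary map ∂_3: C_3 → C_2 sends each 3-simplex σ to the alternating sum Σ_i (−1)^i (σ with its i-th vertex removed). For instance
  ∂ABDE = BDE − ADE + ABE − ABD.
The 4×1 boundary matrix has rank 1 and Smith normal form diag(1).

From H_k ≅ ker(∂_k) / im(∂_{k+1}) we obtain:

  H_0: rank C_0 − rank ∂_1 = 4 − 3 = 1, and the invariant factors of ∂_1 are all 1, so H_0 = Z.
  H_1: rank ker ∂_1 − rank ∂_2 = (6 − 3) − 3 = 0, and the invariant factors of ∂_2 are all 1, so H_1 = 0.
  H_2: rank ker ∂_2 − rank ∂_3 = (4 − 3) − 1 = 0, and the invariant factors of ∂_3 are all 1, so H_2 = 0.
  H_3: rank ker ∂_3 − rank ∂_4 = (1 − 1) − 0 = 0, and there is no ∂_4, so H_3 = 0.

(K is a triangulation of the 3-simplex.)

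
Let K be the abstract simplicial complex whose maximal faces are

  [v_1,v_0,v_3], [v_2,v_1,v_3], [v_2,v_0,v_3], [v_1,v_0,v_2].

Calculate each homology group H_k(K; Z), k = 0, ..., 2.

H_0 = Z,  H_1 = 0,  H_2 = Z.

Take the total order v_0 < v_1 < v_2 < v_3 on the vertex set. Then K (dimension 2) consists of the simplices:

  0-simplices (4): [v_0], [v_1], [v_2], [v_3]
  1-simplices (6): [v_0,v_1], [v_0,v_2], [v_0,v_3], [v_1,v_2], [v_1,v_3], [v_2,v_3]
  2-simplices (4): [v_0,v_1,v_2], [v_0,v_1,v_3], [v_0,v_2,v_3], [v_1,v_2,v_3]

Hence C_0 ≅ Z^4, C_1 ≅ Z^6, C_2 ≅ Z^4.

The boundary map ∂_1: C_1 → C_0 maps an edge to its endpoints' difference, ∂[p,q] = q − p.
As a 4×6 matrix over Z this has rank 3, with invariant factors (1,1,1).

∂_2: C_2 → C_1 sends each 2-simplex [p,q,r] to [q,r] − [p,r] + [p,q]. For instance
  ∂[v_0,v_1,v_2] = [v_1,v_2] − [v_0,v_2] + [v_0,v_1],
  ∂[v_0,v_1,v_3] = [v_1,v_3] − [v_0,v_3] + [v_0,v_1].
The resulting 6×4 matrix has rank 3, and its Smith normal form has invariant factors (1,1,1).

Reading off H_k = ker ∂_k / im ∂_{k+1}:

  H_0: rank C_0 − rank ∂_1 = 4 − 3 = 1, and the invariant factors of ∂_1 are all 1, so H_0 = Z.
  H_1: rank ker ∂_1 − rank ∂_2 = (6 − 3) − 3 = 0, and the invariant factors of ∂_2 are all 1, so H_1 = 0.
  H_2: rank ker ∂_2 − rank ∂_3 = (4 − 3) − 0 = 1, and there is no ∂_3, so H_2 = Z.

(K is a triangulation of the 2-sphere S^2.)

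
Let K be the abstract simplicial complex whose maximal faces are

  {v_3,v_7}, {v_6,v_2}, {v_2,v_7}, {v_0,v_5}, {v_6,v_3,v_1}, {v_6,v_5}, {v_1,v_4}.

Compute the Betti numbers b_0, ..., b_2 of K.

b_0 = 1, b_1 = 1, b_2 = 0.

Take the total order v_0 < v_1 < v_2 < v_3 < v_4 < v_5 < v_6 < v_7 on the vertex set. Then K (dimension 2) consists of the simplices:

  0-simplices (8): [v_0], [v_1], [v_2], [v_3], [v_4], [v_5], [v_6], [v_7]
  1-simplices (9): [v_0,v_5], [v_1,v_3], [v_1,v_4], [v_1,v_6], [v_2,v_6], [v_2,v_7], [v_3,v_6], [v_3,v_7], [v_5,v_6]
  2-simplices (1): [v_1,v_3,v_6]

giving chain groups C_0 ≅ Z^8, C_1 ≅ Z^9, C_2 ≅ Z^1.

Boundary ∂_1: C_1 → C_0 is given by ∂[p,q] = [q] − [p]. For instance
  ∂[v_2,v_6] = [v_6] − [v_2].
The 8×9 boundary matrix has rank 7 and Smith normal form diag(1,1,1,1,1,1,1).

∂_2: C_2 → C_1 sends each 2-simplex [p,q,r] to [q,r] − [p,r] + [p,q]. For instance
  ∂[v_1,v_3,v_6] = [v_3,v_6] − [v_1,v_6] + [v_1,v_3].
As a 9×1 matrix over Z this has rank 1, with invariant factors (1).

Computing H_k = (kernel of ∂_k) / (image of ∂_{k+1}):

  H_0: rank C_0 − rank ∂_1 = 8 − 7 = 1, and the invariant factors of ∂_1 are all 1, so H_0 = Z.
  H_1: rank ker ∂_1 − rank ∂_2 = (9 − 7) − 1 = 1, and the invariant factors of ∂_2 are all 1, so H_1 = Z.
  H_2: rank ker ∂_2 − rank ∂_3 = (1 − 1) − 0 = 0, and there is no ∂_3, so H_2 = 0.

Hence the Betti numbers are b_0 = 1, b_1 = 1, b_2 = 0.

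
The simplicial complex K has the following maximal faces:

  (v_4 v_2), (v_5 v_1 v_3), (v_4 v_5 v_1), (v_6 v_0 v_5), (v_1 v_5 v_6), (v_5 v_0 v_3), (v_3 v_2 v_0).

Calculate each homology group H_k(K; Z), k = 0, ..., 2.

Order the vertices as v_0 < v_1 < v_2 < v_3 < v_4 < v_5 < v_6. Listing each simplex with vertices in this order, K has dimension 2 with simplices:

  0-simplices (7): [v_0], [v_1], [v_2], [v_3], [v_4], [v_5], [v_6]
  1-simplices (13): [v_0,v_2], [v_0,v_3], [v_0,v_5], [v_0,v_6], [v_1,v_3], [v_1,v_4], [v_1,v_5], [v_1,v_6], [v_2,v_3], [v_2,v_4], [v_3,v_5], [v_4,v_5], [v_5,v_6]
  2-simplices (6): [v_0,v_2,v_3], [v_0,v_3,v_5], [v_0,v_5,v_6], [v_1,v_3,v_5], [v_1,v_4,v_5], [v_1,v_5,v_6]

giving chain groups C_0 ≅ Z^7, C_1 ≅ Z^13, C_2 ≅ Z^6.

∂_1: C_1 → C_0 sends each edge [p,q] (with p < q) to q − p. For instance
  ∂[v_2,v_4] = [v_4] − [v_2].
As a 7×13 matrix over Z this has rank 6, with invariant factors (1,1,1,1,1,1).

Boundary ∂_2: C_2 → C_1 sends each 2-simplex [p,q,r] to [q,r] − [p,r] + [p,q]. For instance
  ∂[v_1,v_5,v_6] = [v_5,v_6] − [v_1,v_6] + [v_1,v_5],
  ∂[v_0,v_2,v_3] = [v_2,v_3] − [v_0,v_3] + [v_0,v_2].
The resulting 13×6 matrix has rank 6, and its Smith normal form has invariant factors (1,1,1,1,1,1).

Now H_k = ker ∂_k / im ∂_{k+1}, so:

  H_0: rank C_0 − rank ∂_1 = 7 − 6 = 1, and the invariant factors of ∂_1 are all 1, so H_0 = Z.
  H_1: rank ker ∂_1 − rank ∂_2 = (13 − 6) − 6 = 1, and the invariant factors of ∂_2 are all 1, so H_1 = Z.
  H_2: rank ker ∂_2 − rank ∂_3 = (6 − 6) − 0 = 0, and there is no ∂_3, so H_2 = 0.

As a check, the Euler characteristic is 7 − 13 + 6 = 0, which agrees with 1 − 1 + 0 = 0.

H_0 = Z,  H_1 = Z,  H_2 = 0.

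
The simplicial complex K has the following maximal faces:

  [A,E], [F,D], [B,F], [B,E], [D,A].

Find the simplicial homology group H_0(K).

Take the total order A < B < D < E < F on the vertex set. Then K (dimension 1) consists of the simplices:

  0-simplices (5): A, B, D, E, F
  1-simplices (5): AD, AE, BE, BF, DF

Hence C_0 ≅ Z^5, C_1 ≅ Z^5.

∂_1: C_1 → C_0 is given by ∂[p,q] = [q] − [p]. For instance
  ∂AE = E − A.
This gives a 5×5 integer matrix of rank 4; reducing to Smith normal form yields diagonal entries (1,1,1,1).

Now H_k = ker ∂_k / im ∂_{k+1}, so:

  H_0: rank C_0 − rank ∂_1 = 5 − 4 = 1, and the invariant factors of ∂_1 are all 1, so H_0 = Z.

(K is a triangulation of the circle S^1.)

H_0 = Z.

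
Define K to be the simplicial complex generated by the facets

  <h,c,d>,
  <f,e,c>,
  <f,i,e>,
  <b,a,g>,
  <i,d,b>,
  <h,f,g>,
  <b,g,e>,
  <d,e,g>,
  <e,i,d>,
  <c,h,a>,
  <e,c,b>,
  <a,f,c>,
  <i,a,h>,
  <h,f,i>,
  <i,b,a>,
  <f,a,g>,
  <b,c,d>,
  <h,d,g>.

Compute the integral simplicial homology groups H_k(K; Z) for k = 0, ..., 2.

H_0 = Z,  H_1 = Z ⊕ Z/2,  H_2 = 0.

We work with the vertex ordering a < b < c < d < e < f < g < h < i. The simplices of K, each written with vertices in increasing order, are:

  0-simplices (9): a, b, c, d, e, f, g, h, i
  1-simplices (27): ab, ac, af, ag, ah, ai, bc, bd, be, bg, bi, cd, ce, cf, ch, de, dg, dh, di, ef, eg, ei, fg, fh, fi, gh, hi
  2-simplices (18): abg, abi, acf, ach, afg, ahi, bcd, bce, bdi, beg, cdh, cef, deg, dei, dgh, efi, fgh, fhi

giving chain groups C_0 ≅ Z^9, C_1 ≅ Z^27, C_2 ≅ Z^18.

The boundary map ∂_1: C_1 → C_0 is given by ∂[p,q] = [q] − [p]. For instance
  ∂bd = d − b.
The 9×27 boundary matrix has rank 8 and Smith normal form diag(1,1,1,1,1,1,1,1).

Boundary ∂_2: C_2 → C_1 maps a triangle to the signed sum of its edges. For instance
  ∂cdh = dh − ch + cd,
  ∂abg = bg − ag + ab.
This gives a 27×18 integer matrix of rank 18; reducing to Smith normal form yields diagonal entries (1,1,1,1,1,1,1,1,1,1,1,1,1,1,1,1,1,2).

Reading off H_k = ker ∂_k / im ∂_{k+1}:

  H_0: rank C_0 − rank ∂_1 = 9 − 8 = 1, and the invariant factors of ∂_1 are all 1, so H_0 = Z.
  H_1: rank ker ∂_1 − rank ∂_2 = (27 − 8) − 18 = 1, and ∂_2 has invariant factor 2 > 1, so H_1 = Z ⊕ Z/2.
  H_2: rank ker ∂_2 − rank ∂_3 = (18 − 18) − 0 = 0, and there is no ∂_3, so H_2 = 0.

As a check, the Euler characteristic is 9 − 27 + 18 = 0, which agrees with 1 − 1 + 0 = 0.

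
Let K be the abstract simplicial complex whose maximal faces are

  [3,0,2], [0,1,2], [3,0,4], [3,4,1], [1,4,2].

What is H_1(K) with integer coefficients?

Order the vertices as 0 < 1 < 2 < 3 < 4. Listing each simplex with vertices in this order, K has dimension 2 with simplices:

  0-simplices (5): [0], [1], [2], [3], [4]
  1-simplices (10): [0,1], [0,2], [0,3], [0,4], [1,2], [1,3], [1,4], [2,3], [2,4], [3,4]
  2-simplices (5): [0,1,2], [0,2,3], [0,3,4], [1,2,4], [1,3,4]

Hence C_0 ≅ Z^5, C_1 ≅ Z^10, C_2 ≅ Z^5.

The boundary map ∂_1: C_1 → C_0 sends each edge [p,q] (with p < q) to q − p.
The resulting 5×10 matrix has rank 4, and its Smith normal form has invariant factors (1,1,1,1).

∂_2: C_2 → C_1 maps a triangle to the signed sum of its edges. For instance
  ∂[1,3,4] = [3,4] − [1,4] + [1,3],
  ∂[1,2,4] = [2,4] − [1,4] + [1,2].
This gives a 10×5 integer matrix of rank 5; reducing to Smith normal form yields diagonal entries (1,1,1,1,1).

Now H_k = ker ∂_k / im ∂_{k+1}, so:

  H_1: rank ker ∂_1 − rank ∂_2 = (10 − 4) − 5 = 1, and the invariant factors of ∂_2 are all 1, so H_1 ≅ Z.

H_1 = Z.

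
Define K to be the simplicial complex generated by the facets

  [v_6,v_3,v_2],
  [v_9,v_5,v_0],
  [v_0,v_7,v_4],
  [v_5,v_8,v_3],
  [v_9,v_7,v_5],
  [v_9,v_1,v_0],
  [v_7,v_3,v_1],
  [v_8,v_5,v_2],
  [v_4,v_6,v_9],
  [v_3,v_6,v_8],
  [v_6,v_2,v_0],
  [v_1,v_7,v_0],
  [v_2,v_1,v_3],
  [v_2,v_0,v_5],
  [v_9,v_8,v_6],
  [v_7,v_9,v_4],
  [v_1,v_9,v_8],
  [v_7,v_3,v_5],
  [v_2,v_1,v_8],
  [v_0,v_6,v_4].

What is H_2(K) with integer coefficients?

H_2 ≅ 0.

Fix the vertex order v_0 < v_1 < v_2 < v_3 < v_4 < v_5 < v_6 < v_7 < v_8 < v_9 and write every simplex with vertices in increasing order. Then dim K = 2 and the simplices of K are:

  0-simplices (10): [v_0], [v_1], [v_2], [v_3], [v_4], [v_5], [v_6], [v_7], [v_8], [v_9]
  1-simplices (30): (30 of them)
  2-simplices (20): (20 of them)

Hence C_0 ≅ Z^10, C_1 ≅ Z^30, C_2 ≅ Z^20.

∂_1: C_1 → C_0 sends each edge [p,q] (with p < q) to q − p.
This gives a 10×30 integer matrix of rank 9; reducing to Smith normal form yields diagonal entries (1,1,1,1,1,1,1,1,1).

The boundary map ∂_2: C_2 → C_1 sends each 2-simplex [p,q,r] to [q,r] − [p,r] + [p,q]. For instance
  ∂[v_0,v_2,v_6] = [v_2,v_6] − [v_0,v_6] + [v_0,v_2],
  ∂[v_4,v_7,v_9] = [v_7,v_9] − [v_4,v_9] + [v_4,v_7].
The resulting 30×20 matrix has rank 20, and its Smith normal form has invariant factors (1,1,1,1,1,1,1,1,1,1,1,1,1,1,1,1,1,1,1,2).

Reading off H_k = ker ∂_k / im ∂_{k+1}:

  H_2: rank ker ∂_2 − rank ∂_3 = (20 − 20) − 0 = 0, and there is no ∂_3, so H_2 ≅ 0.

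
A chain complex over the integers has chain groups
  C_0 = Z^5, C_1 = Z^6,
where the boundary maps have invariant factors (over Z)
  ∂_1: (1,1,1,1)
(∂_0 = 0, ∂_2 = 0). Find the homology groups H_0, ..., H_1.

H_0 = Z,  H_1 = Z^2.

H_0: b_0 = 5 − 0 − 4 = 1; torsion from ∂_1 factors > 1: none. So H_0 = Z.
H_1: b_1 = 6 − 4 − 0 = 2; torsion from ∂_2 factors > 1: none. So H_1 = Z^2.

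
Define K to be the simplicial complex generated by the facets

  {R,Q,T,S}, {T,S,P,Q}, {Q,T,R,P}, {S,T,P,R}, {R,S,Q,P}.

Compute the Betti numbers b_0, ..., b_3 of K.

b_0 = 1, b_1 = 0, b_2 = 0, b_3 = 1.

Fix the vertex order P < Q < R < S < T and write every simplex with vertices in increasing order. Then dim K = 3 and the simplices of K are:

  0-simplices (5): P, Q, R, S, T
  1-simplices (10): PQ, PR, PS, PT, QR, QS, QT, RS, RT, ST
  2-simplices (10): PQR, PQS, PQT, PRS, PRT, PST, QRS, QRT, QST, RST
  3-simplices (5): PQRS, PQRT, PQST, PRST, QRST

so the chain groups are C_0 ≅ Z^5, C_1 ≅ Z^10, C_2 ≅ Z^10, C_3 ≅ Z^5.

Boundary ∂_1: C_1 → C_0 maps an edge to its endpoints' difference, ∂[p,q] = q − p.
The 5×10 boundary matrix has rank 4 and Smith normal form diag(1,1,1,1).

Boundary ∂_2: C_2 → C_1 maps a triangle to the signed sum of its edges. For instance
  ∂PRS = RS − PS + PR,
  ∂PQT = QT − PT + PQ.
As a 10×10 matrix over Z this has rank 6, with invariant factors (1,1,1,1,1,1).

Boundary ∂_3: C_3 → C_2 sends each 3-simplex σ to the alternating sum Σ_i (−1)^i (σ with its i-th vertex removed). For instance
  ∂PRST = RST − PST + PRT − PRS,
  ∂PQRS = QRS − PRS + PQS − PQR.
The resulting 10×5 matrix has rank 4, and its Smith normal form has invariant factors (1,1,1,1).

From H_k ≅ ker(∂_k) / im(∂_{k+1}) we obtain:

  H_0: rank C_0 − rank ∂_1 = 5 − 4 = 1, and the invariant factors of ∂_1 are all 1, so H_0 = Z.
  H_1: rank ker ∂_1 − rank ∂_2 = (10 − 4) − 6 = 0, and the invariant factors of ∂_2 are all 1, so H_1 = 0.
  H_2: rank ker ∂_2 − rank ∂_3 = (10 − 6) − 4 = 0, and the invariant factors of ∂_3 are all 1, so H_2 = 0.
  H_3: rank ker ∂_3 − rank ∂_4 = (5 − 4) − 0 = 1, and there is no ∂_4, so H_3 = Z.

(K is a triangulation of the 3-sphere S^3.)

Hence the Betti numbers are b_0 = 1, b_1 = 0, b_2 = 0, b_3 = 1.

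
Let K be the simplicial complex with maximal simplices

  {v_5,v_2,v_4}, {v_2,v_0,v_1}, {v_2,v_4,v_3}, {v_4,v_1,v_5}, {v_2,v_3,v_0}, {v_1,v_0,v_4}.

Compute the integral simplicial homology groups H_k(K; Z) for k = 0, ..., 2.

H_0 = Z,  H_1 = Z,  H_2 = 0.

K has 6 vertices, 12 edges, 6 triangles.
rank ∂_0 = 0, rank ∂_1 = 5 ⇒ b_0 = 6 − 0 − 5 = 1; all invariant factors of ∂_1 are 1 so no torsion. So H_0 ≅ Z.
rank ∂_1 = 5, rank ∂_2 = 6 ⇒ b_1 = 12 − 5 − 6 = 1; all invariant factors of ∂_2 are 1 so no torsion. So H_1 ≅ Z.
rank ∂_2 = 6, rank ∂_3 = 0 ⇒ b_2 = 6 − 6 − 0 = 0. So H_2 ≅ 0.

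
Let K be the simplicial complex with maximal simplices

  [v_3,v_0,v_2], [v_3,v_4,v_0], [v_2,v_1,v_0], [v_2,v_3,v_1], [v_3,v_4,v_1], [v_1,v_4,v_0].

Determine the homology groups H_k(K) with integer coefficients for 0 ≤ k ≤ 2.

K has 5 vertices, 9 edges, 6 triangles.
rank ∂_0 = 0, rank ∂_1 = 4 ⇒ b_0 = 5 − 0 − 4 = 1; all invariant factors of ∂_1 are 1 so no torsion. So H_0 = Z.
rank ∂_1 = 4, rank ∂_2 = 5 ⇒ b_1 = 9 − 4 − 5 = 0; all invariant factors of ∂_2 are 1 so no torsion. So H_1 = 0.
rank ∂_2 = 5, rank ∂_3 = 0 ⇒ b_2 = 6 − 5 − 0 = 1. So H_2 = Z.

H_0 = Z,  H_1 = 0,  H_2 = Z.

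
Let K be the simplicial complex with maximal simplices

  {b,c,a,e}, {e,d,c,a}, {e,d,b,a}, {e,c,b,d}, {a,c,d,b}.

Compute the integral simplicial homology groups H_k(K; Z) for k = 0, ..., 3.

H_0 ≅ Z,  H_1 = 0,  H_2 = 0,  H_3 ≅ Z.

K has 5 vertices, 10 edges, 10 triangles, 5 3-simplices.
rank ∂_0 = 0, rank ∂_1 = 4 ⇒ b_0 = 5 − 0 − 4 = 1; all invariant factors of ∂_1 are 1 so no torsion. So H_0 = Z.
rank ∂_1 = 4, rank ∂_2 = 6 ⇒ b_1 = 10 − 4 − 6 = 0; all invariant factors of ∂_2 are 1 so no torsion. So H_1 = 0.
rank ∂_2 = 6, rank ∂_3 = 4 ⇒ b_2 = 10 − 6 − 4 = 0; all invariant factors of ∂_3 are 1 so no torsion. So H_2 = 0.
rank ∂_3 = 4, rank ∂_4 = 0 ⇒ b_3 = 5 − 4 − 0 = 1. So H_3 = Z.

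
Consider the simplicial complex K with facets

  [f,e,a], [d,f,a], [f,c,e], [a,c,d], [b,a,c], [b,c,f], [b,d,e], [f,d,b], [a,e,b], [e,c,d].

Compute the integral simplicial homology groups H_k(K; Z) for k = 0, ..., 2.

K has 6 vertices, 15 edges, 10 triangles.
rank ∂_0 = 0, rank ∂_1 = 5 ⇒ b_0 = 6 − 0 − 5 = 1; all invariant factors of ∂_1 are 1 so no torsion. So H_0 = Z.
rank ∂_1 = 5, rank ∂_2 = 10 ⇒ b_1 = 15 − 5 − 10 = 0; ∂_2 has invariant factor(s) [2] giving torsion. So H_1 = Z/2.
rank ∂_2 = 10, rank ∂_3 = 0 ⇒ b_2 = 10 − 10 − 0 = 0. So H_2 = 0.

H_0 = Z,  H_1 = Z/2,  H_2 = 0.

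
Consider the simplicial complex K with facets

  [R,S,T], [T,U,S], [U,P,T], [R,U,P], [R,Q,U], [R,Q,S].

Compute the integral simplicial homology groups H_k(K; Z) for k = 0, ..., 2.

H_0 ≅ Z,  H_1 ≅ Z,  H_2 = 0.

Fix the vertex order P < Q < R < S < T < U and write every simplex with vertices in increasing order. Then dim K = 2 and the simplices of K are:

  0-simplices (6): P, Q, R, S, T, U
  1-simplices (12): PR, PT, PU, QR, QS, QU, RS, RT, RU, ST, SU, TU
  2-simplices (6): PRU, PTU, QRS, QRU, RST, STU

Hence C_0 ≅ Z^6, C_1 ≅ Z^12, C_2 ≅ Z^6.

The boundary map ∂_1: C_1 → C_0 is given by ∂[p,q] = [q] − [p].
As a 6×12 matrix over Z this has rank 5, with invariant factors (1,1,1,1,1).

Boundary ∂_2: C_2 → C_1 acts by ∂[p,q,r] = [q,r] − [p,r] + [p,q]. For instance
  ∂PTU = TU − PU + PT,
  ∂PRU = RU − PU + PR.
The resulting 12×6 matrix has rank 6, and its Smith normal form has invariant factors (1,1,1,1,1,1).

Now H_k = ker ∂_k / im ∂_{k+1}, so:

  H_0: rank C_0 − rank ∂_1 = 6 − 5 = 1, and the invariant factors of ∂_1 are all 1, so H_0 ≅ Z.
  H_1: rank ker ∂_1 − rank ∂_2 = (12 − 5) − 6 = 1, and the invariant factors of ∂_2 are all 1, so H_1 ≅ Z.
  H_2: rank ker ∂_2 − rank ∂_3 = (6 − 6) − 0 = 0, and there is no ∂_3, so H_2 ≅ 0.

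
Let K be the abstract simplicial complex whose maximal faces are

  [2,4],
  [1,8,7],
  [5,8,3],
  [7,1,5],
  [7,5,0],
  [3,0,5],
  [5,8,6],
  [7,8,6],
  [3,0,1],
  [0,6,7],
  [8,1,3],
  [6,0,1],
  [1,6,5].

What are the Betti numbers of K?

b_0 = 2, b_1 = 0, b_2 = 0.

We work with the vertex ordering 0 < 1 < 2 < 3 < 4 < 5 < 6 < 7 < 8. The simplices of K, each written with vertices in increasing order, are:

  0-simplices (9): [0], [1], [2], [3], [4], [5], [6], [7], [8]
  1-simplices (19): [0,1], [0,3], [0,5], [0,6], [0,7], [1,3], [1,5], [1,6], [1,7], [1,8], [2,4], [3,5], [3,8], [5,6], [5,7], [5,8], [6,7], [6,8], [7,8]
  2-simplices (12): [0,1,3], [0,1,6], [0,3,5], [0,5,7], [0,6,7], [1,3,8], [1,5,6], [1,5,7], [1,7,8], [3,5,8], [5,6,8], [6,7,8]

Hence C_0 ≅ Z^9, C_1 ≅ Z^19, C_2 ≅ Z^12.

∂_1: C_1 → C_0 is given by ∂[p,q] = [q] − [p].
As a 9×19 matrix over Z this has rank 7, with invariant factors (1,1,1,1,1,1,1).

Boundary ∂_2: C_2 → C_1 sends each 2-simplex [p,q,r] to [q,r] − [p,r] + [p,q]. For instance
  ∂[0,6,7] = [6,7] − [0,7] + [0,6],
  ∂[1,5,6] = [5,6] − [1,6] + [1,5].
As a 19×12 matrix over Z this has rank 12, with invariant factors (1,1,1,1,1,1,1,1,1,1,1,2).

Reading off H_k = ker ∂_k / im ∂_{k+1}:

  H_0: rank C_0 − rank ∂_1 = 9 − 7 = 2, and the invariant factors of ∂_1 are all 1, so H_0 = Z^2.
  H_1: rank ker ∂_1 − rank ∂_2 = (19 − 7) − 12 = 0, and ∂_2 has invariant factor 2 > 1, so H_1 = Z/2Z.
  H_2: rank ker ∂_2 − rank ∂_3 = (12 − 12) − 0 = 0, and there is no ∂_3, so H_2 = 0.

As a check, the Euler characteristic is 9 − 19 + 12 = 2, which agrees with 2 − 0 + 0 = 2.
(K is a triangulation of the disjoint union of the real projective plane RP^2 and the 1-simplex.)

Hence the Betti numbers are b_0 = 2, b_1 = 0, b_2 = 0.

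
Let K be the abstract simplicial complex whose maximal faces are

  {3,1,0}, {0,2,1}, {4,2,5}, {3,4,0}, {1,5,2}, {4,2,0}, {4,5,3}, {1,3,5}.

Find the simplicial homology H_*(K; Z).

H_0 = Z,  H_1 = 0,  H_2 = Z.

Order the vertices as 0 < 1 < 2 < 3 < 4 < 5. Listing each simplex with vertices in this order, K has dimension 2 with simplices:

  0-simplices (6): [0], [1], [2], [3], [4], [5]
  1-simplices (12): [0,1], [0,2], [0,3], [0,4], [1,2], [1,3], [1,5], [2,4], [2,5], [3,4], [3,5], [4,5]
  2-simplices (8): [0,1,2], [0,1,3], [0,2,4], [0,3,4], [1,2,5], [1,3,5], [2,4,5], [3,4,5]

so the chain groups are C_0 ≅ Z^6, C_1 ≅ Z^12, C_2 ≅ Z^8.

The boundary map ∂_1: C_1 → C_0 maps an edge to its endpoints' difference, ∂[p,q] = q − p. For instance
  ∂[1,3] = [3] − [1].
The 6×12 boundary matrix has rank 5 and Smith normal form diag(1,1,1,1,1).

∂_2: C_2 → C_1 acts by ∂[p,q,r] = [q,r] − [p,r] + [p,q]. For instance
  ∂[0,2,4] = [2,4] − [0,4] + [0,2],
  ∂[1,2,5] = [2,5] − [1,5] + [1,2].
The resulting 12×8 matrix has rank 7, and its Smith normal form has invariant factors (1,1,1,1,1,1,1).

Reading off H_k = ker ∂_k / im ∂_{k+1}:

  H_0: rank C_0 − rank ∂_1 = 6 − 5 = 1, and the invariant factors of ∂_1 are all 1, so H_0 = Z.
  H_1: rank ker ∂_1 − rank ∂_2 = (12 − 5) − 7 = 0, and the invariant factors of ∂_2 are all 1, so H_1 = 0.
  H_2: rank ker ∂_2 − rank ∂_3 = (8 − 7) − 0 = 1, and there is no ∂_3, so H_2 = Z.

As a check, the Euler characteristic is 6 − 12 + 8 = 2, which agrees with 1 − 0 + 1 = 2.
(K is a triangulation of the 2-sphere S^2.)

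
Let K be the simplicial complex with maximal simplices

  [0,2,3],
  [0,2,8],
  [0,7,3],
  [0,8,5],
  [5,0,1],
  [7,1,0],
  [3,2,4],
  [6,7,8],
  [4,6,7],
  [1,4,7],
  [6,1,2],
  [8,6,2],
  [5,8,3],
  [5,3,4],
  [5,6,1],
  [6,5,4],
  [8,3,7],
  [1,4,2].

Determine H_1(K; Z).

K has 9 vertices, 27 edges, 18 triangles.
rank ∂_1 = 8, rank ∂_2 = 18 ⇒ b_1 = 27 − 8 − 18 = 1; ∂_2 has invariant factor(s) [2] giving torsion. So H_1 ≅ Z ⊕ Z/2Z.

H_1 ≅ Z ⊕ Z/2Z.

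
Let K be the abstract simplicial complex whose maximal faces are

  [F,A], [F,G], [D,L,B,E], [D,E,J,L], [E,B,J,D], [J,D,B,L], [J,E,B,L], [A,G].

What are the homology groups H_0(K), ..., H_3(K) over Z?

H_0 ≅ Z^2,  H_1 ≅ Z,  H_2 = 0,  H_3 ≅ Z.

Order the vertices as A < B < D < E < F < G < J < L. Listing each simplex with vertices in this order, K has dimension 3 with simplices:

  0-simplices (8): A, B, D, E, F, G, J, L
  1-simplices (13): AF, AG, BD, BE, BJ, BL, DE, DJ, DL, EJ, EL, FG, JL
  2-simplices (10): BDE, BDJ, BDL, BEJ, BEL, BJL, DEJ, DEL, DJL, EJL
  3-simplices (5): BDEJ, BDEL, BDJL, BEJL, DEJL

Hence C_0 ≅ Z^8, C_1 ≅ Z^13, C_2 ≅ Z^10, C_3 ≅ Z^5.

Boundary ∂_1: C_1 → C_0 sends each edge [p,q] (with p < q) to q − p. For instance
  ∂EL = L − E.
The resulting 8×13 matrix has rank 6, and its Smith normal form has invariant factors (1,1,1,1,1,1).

Boundary ∂_2: C_2 → C_1 maps a triangle to the signed sum of its edges. For instance
  ∂DEL = EL − DL + DE,
  ∂BDL = DL − BL + BD.
As a 13×10 matrix over Z this has rank 6, with invariant factors (1,1,1,1,1,1).

∂_3: C_3 → C_2 sends each 3-simplex σ to the alternating sum Σ_i (−1)^i (σ with its i-th vertex removed). For instance
  ∂BEJL = EJL − BJL + BEL − BEJ,
  ∂DEJL = EJL − DJL + DEL − DEJ.
The resulting 10×5 matrix has rank 4, and its Smith normal form has invariant factors (1,1,1,1).

Computing H_k = (kernel of ∂_k) / (image of ∂_{k+1}):

  H_0: rank C_0 − rank ∂_1 = 8 − 6 = 2, and the invariant factors of ∂_1 are all 1, so H_0 ≅ Z^2.
  H_1: rank ker ∂_1 − rank ∂_2 = (13 − 6) − 6 = 1, and the invariant factors of ∂_2 are all 1, so H_1 ≅ Z.
  H_2: rank ker ∂_2 − rank ∂_3 = (10 − 6) − 4 = 0, and the invariant factors of ∂_3 are all 1, so H_2 ≅ 0.
  H_3: rank ker ∂_3 − rank ∂_4 = (5 − 4) − 0 = 1, and there is no ∂_4, so H_3 ≅ Z.

As a check, the Euler characteristic is 8 − 13 + 10 − 5 = 0, which agrees with 2 − 1 + 0 − 1 = 0.
(K is a triangulation of the disjoint union of the 3-sphere S^3 and the circle S^1.)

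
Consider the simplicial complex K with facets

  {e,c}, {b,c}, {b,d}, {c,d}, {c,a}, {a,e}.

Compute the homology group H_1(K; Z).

H_1 ≅ Z^2.

Fix the vertex order a < b < c < d < e and write every simplex with vertices in increasing order. Then dim K = 1 and the simplices of K are:

  0-simplices (5): a, b, c, d, e
  1-simplices (6): ac, ae, bc, bd, cd, ce

so the chain groups are C_0 ≅ Z^5, C_1 ≅ Z^6.

The boundary map ∂_1: C_1 → C_0 is given by ∂[p,q] = [q] − [p].
This gives a 5×6 integer matrix of rank 4; reducing to Smith normal form yields diagonal entries (1,1,1,1).

Computing H_k = (kernel of ∂_k) / (image of ∂_{k+1}):

  H_1: rank ker ∂_1 − rank ∂_2 = (6 − 4) − 0 = 2, and there is no ∂_2, so H_1 = Z^2.

(K is a triangulation of a wedge of 2 circles.)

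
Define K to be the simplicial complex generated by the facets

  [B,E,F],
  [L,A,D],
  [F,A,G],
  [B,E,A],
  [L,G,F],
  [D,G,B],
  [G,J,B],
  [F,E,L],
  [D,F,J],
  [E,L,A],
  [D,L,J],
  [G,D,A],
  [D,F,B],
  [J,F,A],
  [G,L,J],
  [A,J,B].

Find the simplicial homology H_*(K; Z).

H_0 ≅ Z,  H_1 ≅ Z^2,  H_2 ≅ Z.

Fix the vertex order A < B < D < E < F < G < J < L and write every simplex with vertices in increasing order. Then dim K = 2 and the simplices of K are:

  0-simplices (8): A, B, D, E, F, G, J, L
  1-simplices (24): AB, AD, AE, AF, AG, AJ, AL, BD, BE, BF, BG, BJ, DF, DG, DJ, DL, EF, EL, FG, FJ, FL, GJ, GL, JL
  2-simplices (16): ABE, ABJ, ADG, ADL, AEL, AFG, AFJ, BDF, BDG, BEF, BGJ, DFJ, DJL, EFL, FGL, GJL

Hence C_0 ≅ Z^8, C_1 ≅ Z^24, C_2 ≅ Z^16.

The boundary map ∂_1: C_1 → C_0 sends each edge [p,q] (with p < q) to q − p.
This gives a 8×24 integer matrix of rank 7; reducing to Smith normal form yields diagonal entries (1,1,1,1,1,1,1).

∂_2: C_2 → C_1 acts by ∂[p,q,r] = [q,r] − [p,r] + [p,q]. For instance
  ∂ADG = DG − AG + AD,
  ∂GJL = JL − GL + GJ.
The resulting 24×16 matrix has rank 15, and its Smith normal form has invariant factors (1,1,1,1,1,1,1,1,1,1,1,1,1,1,1).

Reading off H_k = ker ∂_k / im ∂_{k+1}:

  H_0: rank C_0 − rank ∂_1 = 8 − 7 = 1, and the invariant factors of ∂_1 are all 1, so H_0 = Z.
  H_1: rank ker ∂_1 − rank ∂_2 = (24 − 7) − 15 = 2, and the invariant factors of ∂_2 are all 1, so H_1 = Z^2.
  H_2: rank ker ∂_2 − rank ∂_3 = (16 − 15) − 0 = 1, and there is no ∂_3, so H_2 = Z.

(K is a triangulation of the torus T^2.)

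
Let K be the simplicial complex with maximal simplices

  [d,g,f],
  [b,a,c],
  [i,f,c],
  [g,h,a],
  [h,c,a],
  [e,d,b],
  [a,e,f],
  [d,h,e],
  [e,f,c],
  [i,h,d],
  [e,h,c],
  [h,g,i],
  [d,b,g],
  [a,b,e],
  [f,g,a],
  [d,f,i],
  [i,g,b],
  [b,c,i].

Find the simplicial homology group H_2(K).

Fix the vertex order a < b < c < d < e < f < g < h < i and write every simplex with vertices in increasing order. Then dim K = 2 and the simplices of K are:

  0-simplices (9): a, b, c, d, e, f, g, h, i
  1-simplices (27): ab, ac, ae, af, ag, ah, bc, bd, be, bg, bi, ce, cf, ch, ci, de, df, dg, dh, di, ef, eh, fg, fi, gh, gi, hi
  2-simplices (18): abc, abe, ach, aef, afg, agh, bci, bde, bdg, bgi, cef, ceh, cfi, deh, dfg, dfi, dhi, ghi

Hence C_0 ≅ Z^9, C_1 ≅ Z^27, C_2 ≅ Z^18.

The boundary map ∂_1: C_1 → C_0 maps an edge to its endpoints' difference, ∂[p,q] = q − p. For instance
  ∂gi = i − g.
The 9×27 boundary matrix has rank 8 and Smith normal form diag(1,1,1,1,1,1,1,1).

∂_2: C_2 → C_1 sends each 2-simplex [p,q,r] to [q,r] − [p,r] + [p,q]. For instance
  ∂bde = de − be + bd,
  ∂agh = gh − ah + ag.
As a 27×18 matrix over Z this has rank 18, with invariant factors (1,1,1,1,1,1,1,1,1,1,1,1,1,1,1,1,1,2).

Reading off H_k = ker ∂_k / im ∂_{k+1}:

  H_2: rank ker ∂_2 − rank ∂_3 = (18 − 18) − 0 = 0, and there is no ∂_3, so H_2 = 0.

H_2 = 0.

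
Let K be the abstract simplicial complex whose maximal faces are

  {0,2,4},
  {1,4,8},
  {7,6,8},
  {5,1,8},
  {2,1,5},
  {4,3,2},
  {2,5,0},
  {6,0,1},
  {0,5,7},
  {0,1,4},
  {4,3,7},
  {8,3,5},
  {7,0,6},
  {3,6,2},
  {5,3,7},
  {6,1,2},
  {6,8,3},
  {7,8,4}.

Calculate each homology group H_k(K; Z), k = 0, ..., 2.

K has 9 vertices, 27 edges, 18 triangles.
rank ∂_0 = 0, rank ∂_1 = 8 ⇒ b_0 = 9 − 0 − 8 = 1; all invariant factors of ∂_1 are 1 so no torsion. So H_0 ≅ Z.
rank ∂_1 = 8, rank ∂_2 = 18 ⇒ b_1 = 27 − 8 − 18 = 1; ∂_2 has invariant factor(s) [2] giving torsion. So H_1 ≅ Z ⊕ Z/2.
rank ∂_2 = 18, rank ∂_3 = 0 ⇒ b_2 = 18 − 18 − 0 = 0. So H_2 ≅ 0.

H_0 = Z,  H_1 = Z ⊕ Z/2,  H_2 = 0.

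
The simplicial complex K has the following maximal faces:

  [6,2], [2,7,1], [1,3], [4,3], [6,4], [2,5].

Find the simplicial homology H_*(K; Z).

H_0 ≅ Z,  H_1 ≅ Z,  H_2 = 0.

Order the vertices as 1 < 2 < 3 < 4 < 5 < 6 < 7. Listing each simplex with vertices in this order, K has dimension 2 with simplices:

  0-simplices (7): [1], [2], [3], [4], [5], [6], [7]
  1-simplices (8): [1,2], [1,3], [1,7], [2,5], [2,6], [2,7], [3,4], [4,6]
  2-simplices (1): [1,2,7]

giving chain groups C_0 ≅ Z^7, C_1 ≅ Z^8, C_2 ≅ Z^1.

The boundary map ∂_1: C_1 → C_0 is given by ∂[p,q] = [q] − [p].
As a 7×8 matrix over Z this has rank 6, with invariant factors (1,1,1,1,1,1).

The boundary map ∂_2: C_2 → C_1 sends each 2-simplex [p,q,r] to [q,r] − [p,r] + [p,q]. For instance
  ∂[1,2,7] = [2,7] − [1,7] + [1,2].
As a 8×1 matrix over Z this has rank 1, with invariant factors (1).

Computing H_k = (kernel of ∂_k) / (image of ∂_{k+1}):

  H_0: rank C_0 − rank ∂_1 = 7 − 6 = 1, and the invariant factors of ∂_1 are all 1, so H_0 = Z.
  H_1: rank ker ∂_1 − rank ∂_2 = (8 − 6) − 1 = 1, and the invariant factors of ∂_2 are all 1, so H_1 = Z.
  H_2: rank ker ∂_2 − rank ∂_3 = (1 − 1) − 0 = 0, and there is no ∂_3, so H_2 = 0.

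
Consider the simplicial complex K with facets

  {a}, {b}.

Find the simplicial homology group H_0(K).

K has 2 vertices.
rank ∂_0 = 0, rank ∂_1 = 0 ⇒ b_0 = 2 − 0 − 0 = 2. So H_0 ≅ Z^2.

H_0 ≅ Z^2.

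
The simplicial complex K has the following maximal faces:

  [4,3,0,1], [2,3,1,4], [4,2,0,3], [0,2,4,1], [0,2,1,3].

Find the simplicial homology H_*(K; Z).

We work with the vertex ordering 0 < 1 < 2 < 3 < 4. The simplices of K, each written with vertices in increasing order, are:

  0-simplices (5): [0], [1], [2], [3], [4]
  1-simplices (10): [0,1], [0,2], [0,3], [0,4], [1,2], [1,3], [1,4], [2,3], [2,4], [3,4]
  2-simplices (10): [0,1,2], [0,1,3], [0,1,4], [0,2,3], [0,2,4], [0,3,4], [1,2,3], [1,2,4], [1,3,4], [2,3,4]
  3-simplices (5): [0,1,2,3], [0,1,2,4], [0,1,3,4], [0,2,3,4], [1,2,3,4]

Hence C_0 ≅ Z^5, C_1 ≅ Z^10, C_2 ≅ Z^10, C_3 ≅ Z^5.

Boundary ∂_1: C_1 → C_0 sends each edge [p,q] (with p < q) to q − p. For instance
  ∂[1,2] = [2] − [1].
This gives a 5×10 integer matrix of rank 4; reducing to Smith normal form yields diagonal entries (1,1,1,1).

∂_2: C_2 → C_1 sends each 2-simplex [p,q,r] to [q,r] − [p,r] + [p,q]. For instance
  ∂[1,2,3] = [2,3] − [1,3] + [1,2],
  ∂[0,2,3] = [2,3] − [0,3] + [0,2].
As a 10×10 matrix over Z this has rank 6, with invariant factors (1,1,1,1,1,1).

Boundary ∂_3: C_3 → C_2 sends each 3-simplex σ to the alternating sum Σ_i (−1)^i (σ with its i-th vertex removed). For instance
  ∂[0,1,3,4] = [1,3,4] − [0,3,4] + [0,1,4] − [0,1,3],
  ∂[1,2,3,4] = [2,3,4] − [1,3,4] + [1,2,4] − [1,2,3].
This gives a 10×5 integer matrix of rank 4; reducing to Smith normal form yields diagonal entries (1,1,1,1).

Computing H_k = (kernel of ∂_k) / (image of ∂_{k+1}):

  H_0: rank C_0 − rank ∂_1 = 5 − 4 = 1, and the invariant factors of ∂_1 are all 1, so H_0 = Z.
  H_1: rank ker ∂_1 − rank ∂_2 = (10 − 4) − 6 = 0, and the invariant factors of ∂_2 are all 1, so H_1 = 0.
  H_2: rank ker ∂_2 − rank ∂_3 = (10 − 6) − 4 = 0, and the invariant factors of ∂_3 are all 1, so H_2 = 0.
  H_3: rank ker ∂_3 − rank ∂_4 = (5 − 4) − 0 = 1, and there is no ∂_4, so H_3 = Z.

H_0 ≅ Z,  H_1 = 0,  H_2 = 0,  H_3 ≅ Z.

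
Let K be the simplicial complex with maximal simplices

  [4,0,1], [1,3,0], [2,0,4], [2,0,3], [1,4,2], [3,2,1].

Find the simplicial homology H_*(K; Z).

Take the total order 0 < 1 < 2 < 3 < 4 on the vertex set. Then K (dimension 2) consists of the simplices:

  0-simplices (5): [0], [1], [2], [3], [4]
  1-simplices (9): [0,1], [0,2], [0,3], [0,4], [1,2], [1,3], [1,4], [2,3], [2,4]
  2-simplices (6): [0,1,3], [0,1,4], [0,2,3], [0,2,4], [1,2,3], [1,2,4]

Hence C_0 ≅ Z^5, C_1 ≅ Z^9, C_2 ≅ Z^6.

∂_1: C_1 → C_0 maps an edge to its endpoints' difference, ∂[p,q] = q − p. For instance
  ∂[0,4] = [4] − [0].
This gives a 5×9 integer matrix of rank 4; reducing to Smith normal form yields diagonal entries (1,1,1,1).

Boundary ∂_2: C_2 → C_1 maps a triangle to the signed sum of its edges. For instance
  ∂[1,2,4] = [2,4] − [1,4] + [1,2],
  ∂[0,1,4] = [1,4] − [0,4] + [0,1].
The 9×6 boundary matrix has rank 5 and Smith normal form diag(1,1,1,1,1).

From H_k ≅ ker(∂_k) / im(∂_{k+1}) we obtain:

  H_0: rank C_0 − rank ∂_1 = 5 − 4 = 1, and the invariant factors of ∂_1 are all 1, so H_0 ≅ Z.
  H_1: rank ker ∂_1 − rank ∂_2 = (9 − 4) − 5 = 0, and the invariant factors of ∂_2 are all 1, so H_1 ≅ 0.
  H_2: rank ker ∂_2 − rank ∂_3 = (6 − 5) − 0 = 1, and there is no ∂_3, so H_2 ≅ Z.

H_0 ≅ Z,  H_1 = 0,  H_2 ≅ Z.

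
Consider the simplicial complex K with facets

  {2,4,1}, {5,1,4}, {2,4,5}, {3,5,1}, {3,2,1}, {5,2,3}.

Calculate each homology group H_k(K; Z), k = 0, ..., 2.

H_0 ≅ Z,  H_1 = 0,  H_2 ≅ Z.

Take the total order 1 < 2 < 3 < 4 < 5 on the vertex set. Then K (dimension 2) consists of the simplices:

  0-simplices (5): [1], [2], [3], [4], [5]
  1-simplices (9): [1,2], [1,3], [1,4], [1,5], [2,3], [2,4], [2,5], [3,5], [4,5]
  2-simplices (6): [1,2,3], [1,2,4], [1,3,5], [1,4,5], [2,3,5], [2,4,5]

Hence C_0 ≅ Z^5, C_1 ≅ Z^9, C_2 ≅ Z^6.

The boundary map ∂_1: C_1 → C_0 sends each edge [p,q] (with p < q) to q − p. For instance
  ∂[4,5] = [5] − [4].
The 5×9 boundary matrix has rank 4 and Smith normal form diag(1,1,1,1).

Boundary ∂_2: C_2 → C_1 sends each 2-simplex [p,q,r] to [q,r] − [p,r] + [p,q]. For instance
  ∂[1,3,5] = [3,5] − [1,5] + [1,3],
  ∂[1,2,4] = [2,4] − [1,4] + [1,2].
This gives a 9×6 integer matrix of rank 5; reducing to Smith normal form yields diagonal entries (1,1,1,1,1).

Reading off H_k = ker ∂_k / im ∂_{k+1}:

  H_0: rank C_0 − rank ∂_1 = 5 − 4 = 1, and the invariant factors of ∂_1 are all 1, so H_0 ≅ Z.
  H_1: rank ker ∂_1 − rank ∂_2 = (9 − 4) − 5 = 0, and the invariant factors of ∂_2 are all 1, so H_1 ≅ 0.
  H_2: rank ker ∂_2 − rank ∂_3 = (6 − 5) − 0 = 1, and there is no ∂_3, so H_2 ≅ Z.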